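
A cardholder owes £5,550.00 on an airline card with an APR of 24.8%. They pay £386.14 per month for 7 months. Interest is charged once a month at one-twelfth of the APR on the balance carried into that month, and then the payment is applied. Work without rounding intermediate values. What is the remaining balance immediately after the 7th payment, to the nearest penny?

£3,527.97

Monthly rate r = 24.8%/12 = 2.06667% = 0.0206667.
Each month: B ← B·(1+r) − £386.14.
Month 1: interest £114.70; balance after payment £5,278.56.
Month 2: interest £109.09; balance after payment £5,001.51.
Month 3: interest £103.36; balance after payment £4,718.73.
Month 4: interest £97.52; balance after payment £4,430.12.
Month 5: interest £91.56; balance after payment £4,135.53.
Month 6: interest £85.47; balance after payment £3,834.86.
Month 7: interest £79.25; balance after payment £3,527.97.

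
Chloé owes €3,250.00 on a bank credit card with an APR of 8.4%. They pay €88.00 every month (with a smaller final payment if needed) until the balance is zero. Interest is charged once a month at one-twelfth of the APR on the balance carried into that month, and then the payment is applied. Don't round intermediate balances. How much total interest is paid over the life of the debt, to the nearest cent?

€523.43

Monthly rate r = 8.4%/12 = 0.7% = 0.007.
Payoff takes n = ⌈−ln(1 − rB₀/P)/ln(1+r)⌉ = ⌈42.879⌉ = 43 payments; the last is €77.43.
Total paid = 42·€88.00 + €77.43 = €3,773.43.
Total interest = total paid − principal = €3,773.43 − €3,250.00 = €523.43.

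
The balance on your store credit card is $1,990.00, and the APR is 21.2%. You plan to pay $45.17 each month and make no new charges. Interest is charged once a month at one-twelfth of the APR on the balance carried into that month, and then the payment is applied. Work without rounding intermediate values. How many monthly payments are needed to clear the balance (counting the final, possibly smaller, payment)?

87 months

Monthly rate r = 21.2%/12 = 1.76667% = 0.0176667.
Recurrence: B ← B·(1+r) − $45.17.
Month 1: interest $35.16; balance after payment $1,979.99.
Month 2: interest $34.98; balance after payment $1,969.80.
Closed form: n = −ln(1 − rB₀/P)/ln(1+r) = −ln(0.22168)/ln(1.01767) ≈ 86.026, so the balance reaches zero during payment 87.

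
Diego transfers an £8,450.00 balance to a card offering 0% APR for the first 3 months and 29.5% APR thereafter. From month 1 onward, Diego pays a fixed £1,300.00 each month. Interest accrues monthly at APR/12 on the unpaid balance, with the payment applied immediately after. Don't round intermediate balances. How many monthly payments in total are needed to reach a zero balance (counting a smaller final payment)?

Promo months 1–3 at r₀ = 0%/12 = 0; months 4+ at r₁ = 29.5%/12 = 0.0245833.
After month 3 (no interest yet): B = £8,450.00 − 3·£1,300.00 = £4,550.00.
Then at r₁ with £1,300.00/mo: n₂ = −ln(1 − r₁·B/P)/ln(1+r₁) ≈ 3.70 → 4 more payments.

7 payments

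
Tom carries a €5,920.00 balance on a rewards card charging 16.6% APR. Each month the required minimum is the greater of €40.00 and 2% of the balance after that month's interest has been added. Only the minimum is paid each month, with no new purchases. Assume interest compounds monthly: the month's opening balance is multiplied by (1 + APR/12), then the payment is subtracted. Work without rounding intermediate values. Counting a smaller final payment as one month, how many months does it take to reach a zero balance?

254 months

Monthly rate r = 16.6%/12 = 1.38333% = 0.0138333.
While 2% of the post-interest balance exceeds €40.00, each month B ← (B·(1+r))·(1 − 0.02), i.e. B shrinks by the factor (1+r)·0.98 = 0.99356.
This holds for months 1–171. Entering month 172 the balance is €1,960.03; 2% of the post-interest balance is now below €40.00, so the flat €40.00 minimum applies from here.
From month 172 a fixed €40.00 at rate r clears €1,960.03 in 83 more payments. Total: 171 + 83 = 254 months.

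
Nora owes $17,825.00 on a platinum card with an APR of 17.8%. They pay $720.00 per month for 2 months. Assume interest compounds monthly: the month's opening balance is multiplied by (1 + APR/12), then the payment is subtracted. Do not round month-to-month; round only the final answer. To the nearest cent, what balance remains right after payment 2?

$16,907.05

Monthly rate r = 17.8%/12 = 1.48333% = 0.0148333.
Each month: B ← B·(1+r) − $720.00.
Month 1: interest $264.40; balance after payment $17,369.40.
Month 2: interest $257.65; balance after payment $16,907.05.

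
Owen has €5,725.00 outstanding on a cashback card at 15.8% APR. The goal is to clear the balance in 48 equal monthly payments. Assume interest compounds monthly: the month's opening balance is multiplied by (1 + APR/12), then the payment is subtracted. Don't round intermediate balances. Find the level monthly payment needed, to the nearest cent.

Monthly rate r = 15.8%/12 = 1.31667% = 0.0131667.
Level-payment amortization: P = B₀·r / (1 − (1+r)^(−n)) = 5725.00·0.0131667 / (1 − 1.01317^(−48)).
Denominator 1 − (1+r)^(−48) = 0.466275504.
P = 75.3792 / 0.466275504 ≈ 161.66.

€161.66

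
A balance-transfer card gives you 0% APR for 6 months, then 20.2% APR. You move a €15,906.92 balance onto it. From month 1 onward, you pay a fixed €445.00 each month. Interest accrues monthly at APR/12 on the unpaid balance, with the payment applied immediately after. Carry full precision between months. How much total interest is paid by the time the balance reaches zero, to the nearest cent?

€5,280.10

Promo months 1–6 at r₀ = 0%/12 = 0; months 7+ at r₁ = 20.2%/12 = 0.0168333.
After month 6 (no interest yet): B = €15,906.92 − 6·€445.00 = €13,236.92.
Then at r₁ with €445.00/mo: n₂ = −ln(1 − r₁·B/P)/ln(1+r₁) ≈ 41.61 → 42 more payments.
Total paid = 47·€445.00 + €272.02 = €21,187.02; interest = €21,187.02 − €15,906.92 = €5,280.10.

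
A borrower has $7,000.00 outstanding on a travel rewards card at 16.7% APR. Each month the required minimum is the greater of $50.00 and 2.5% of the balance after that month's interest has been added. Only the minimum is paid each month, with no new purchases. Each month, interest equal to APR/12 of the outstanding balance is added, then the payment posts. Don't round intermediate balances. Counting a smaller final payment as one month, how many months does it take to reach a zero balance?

168 months

Monthly rate r = 16.7%/12 = 1.39167% = 0.0139167.
While 2.5% of the post-interest balance exceeds $50.00, each month B ← (B·(1+r))·(1 − 0.025), i.e. B shrinks by the factor (1+r)·0.975 = 0.98857.
This holds for months 1–111. Entering month 112 the balance is $1,953.72; 2.5% of the post-interest balance is now below $50.00, so the flat $50.00 minimum applies from here.
From month 112 a fixed $50.00 at rate r clears $1,953.72 in 57 more payments. Total: 111 + 57 = 168 months.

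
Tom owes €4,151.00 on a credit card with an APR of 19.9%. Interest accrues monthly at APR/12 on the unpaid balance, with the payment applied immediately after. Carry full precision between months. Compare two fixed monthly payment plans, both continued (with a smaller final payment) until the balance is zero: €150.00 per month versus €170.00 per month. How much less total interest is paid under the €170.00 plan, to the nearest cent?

€236.16

Monthly rate r = 19.9%/12 = 1.65833% = 0.0165833.
At €150.00/mo: n = ⌈−ln(1 − rB₀/P)/ln(1+r)⌉ = 38 payments (last €51.62); total interest = total paid − €4,151.00 = €1,450.62.
At €170.00/mo: 32 payments (last €95.46); total interest €1,214.46.
Interest saved = €1,450.62 − €1,214.46 = €236.16.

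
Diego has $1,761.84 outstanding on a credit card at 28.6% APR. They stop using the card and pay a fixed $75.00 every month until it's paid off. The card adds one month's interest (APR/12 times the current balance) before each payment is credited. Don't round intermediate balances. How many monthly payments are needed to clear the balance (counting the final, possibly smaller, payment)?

35 months

Monthly rate r = 28.6%/12 = 2.38333% = 0.0238333.
Recurrence: B ← B·(1+r) − $75.00.
Month 1: interest $41.99; balance after payment $1,728.83.
Month 2: interest $41.20; balance after payment $1,695.03.
Closed form: n = −ln(1 − rB₀/P)/ln(1+r) = −ln(0.44013)/ln(1.02383) ≈ 34.843, so the balance reaches zero during payment 35.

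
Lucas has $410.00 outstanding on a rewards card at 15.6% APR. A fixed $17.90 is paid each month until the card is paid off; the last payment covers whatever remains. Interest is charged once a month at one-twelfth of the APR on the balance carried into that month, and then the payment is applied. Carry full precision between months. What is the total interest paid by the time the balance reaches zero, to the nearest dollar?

Monthly rate r = 15.6%/12 = 1.3% = 0.013.
Payoff takes n = ⌈−ln(1 − rB₀/P)/ln(1+r)⌉ = ⌈27.368⌉ = 28 payments; the last is $6.61.
Total paid = 27·$17.90 + $6.61 = $489.91.
Total interest = total paid − principal = $489.91 − $410.00 = $79.91.

$80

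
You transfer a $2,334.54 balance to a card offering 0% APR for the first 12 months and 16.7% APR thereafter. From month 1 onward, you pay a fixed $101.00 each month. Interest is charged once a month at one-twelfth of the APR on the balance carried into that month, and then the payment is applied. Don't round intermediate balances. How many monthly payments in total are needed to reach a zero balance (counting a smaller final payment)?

Promo months 1–12 at r₀ = 0%/12 = 0; months 13+ at r₁ = 16.7%/12 = 0.0139167.
After month 12 (no interest yet): B = $2,334.54 − 12·$101.00 = $1,122.54.
Then at r₁ with $101.00/mo: n₂ = −ln(1 − r₁·B/P)/ln(1+r₁) ≈ 12.16 → 13 more payments.

25 payments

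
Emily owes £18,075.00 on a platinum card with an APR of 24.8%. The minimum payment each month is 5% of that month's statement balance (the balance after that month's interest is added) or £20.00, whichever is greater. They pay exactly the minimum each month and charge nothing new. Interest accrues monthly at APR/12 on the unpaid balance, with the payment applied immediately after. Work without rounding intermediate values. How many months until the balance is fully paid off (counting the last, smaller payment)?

Monthly rate r = 24.8%/12 = 2.06667% = 0.0206667.
While 5% of the post-interest balance exceeds £20.00, each month B ← (B·(1+r))·(1 − 0.05), i.e. B shrinks by the factor (1+r)·0.95 = 0.96963.
This holds for months 1–125. Entering month 126 the balance is £382.84; 5% of the post-interest balance is now below £20.00, so the flat £20.00 minimum applies from here.
From month 126 a fixed £20.00 at rate r clears £382.84 in 25 more payments. Total: 125 + 25 = 150 months.

150 months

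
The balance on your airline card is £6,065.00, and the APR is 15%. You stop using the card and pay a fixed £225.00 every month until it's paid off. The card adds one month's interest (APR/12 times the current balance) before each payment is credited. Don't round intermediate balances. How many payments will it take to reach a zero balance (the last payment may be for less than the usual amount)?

34 months

Monthly rate r = 15%/12 = 1.25% = 0.0125.
Recurrence: B ← B·(1+r) − £225.00.
Month 1: interest £75.81; balance after payment £5,915.81.
Month 2: interest £73.95; balance after payment £5,764.76.
Closed form: n = −ln(1 − rB₀/P)/ln(1+r) = −ln(0.66306)/ln(1.0125) ≈ 33.077, so the balance reaches zero during payment 34.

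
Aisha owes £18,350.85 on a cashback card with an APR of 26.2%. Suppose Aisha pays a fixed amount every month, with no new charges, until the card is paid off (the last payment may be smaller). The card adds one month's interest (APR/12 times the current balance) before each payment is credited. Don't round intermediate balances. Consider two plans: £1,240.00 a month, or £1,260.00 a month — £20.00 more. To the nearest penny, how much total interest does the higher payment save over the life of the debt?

£77.10

Monthly rate r = 26.2%/12 = 2.18333% = 0.0218333.
At £1,240.00/mo: n = ⌈−ln(1 − rB₀/P)/ln(1+r)⌉ = 19 payments (last £85.82); total interest = total paid − £18,350.85 = £4,054.97.
At £1,260.00/mo: 18 payments (last £908.72); total interest £3,977.87.
Interest saved = £4,054.97 − £3,977.87 = £77.10.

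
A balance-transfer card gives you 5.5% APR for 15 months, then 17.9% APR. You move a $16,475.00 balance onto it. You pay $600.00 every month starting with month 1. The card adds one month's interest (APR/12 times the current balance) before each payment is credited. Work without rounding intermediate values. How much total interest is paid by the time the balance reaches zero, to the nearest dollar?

$1,955

Promo months 1–15 at r₀ = 5.5%/12 = 0.00458333; months 16+ at r₁ = 17.9%/12 = 0.0149167.
After month 15: iterate B ← B·(1+r₀) − $600.00 for 15 months → $8,350.16.
Then at r₁ with $600.00/mo: n₂ = −ln(1 − r₁·B/P)/ln(1+r₁) ≈ 15.71 → 16 more payments.
Total paid = 30·$600.00 + $429.80 = $18,429.80; interest = $18,429.80 − $16,475.00 = $1,954.80.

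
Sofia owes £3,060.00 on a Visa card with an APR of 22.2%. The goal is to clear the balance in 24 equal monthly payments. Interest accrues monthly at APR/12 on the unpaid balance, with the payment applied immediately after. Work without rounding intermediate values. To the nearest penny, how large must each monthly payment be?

£159.05

Monthly rate r = 22.2%/12 = 1.85% = 0.0185.
Level-payment amortization: P = B₀·r / (1 − (1+r)^(−n)) = 3060.00·0.0185 / (1 − 1.0185^(−24)).
Denominator 1 − (1+r)^(−24) = 0.355926842.
P = 56.61 / 0.355926842 ≈ 159.05.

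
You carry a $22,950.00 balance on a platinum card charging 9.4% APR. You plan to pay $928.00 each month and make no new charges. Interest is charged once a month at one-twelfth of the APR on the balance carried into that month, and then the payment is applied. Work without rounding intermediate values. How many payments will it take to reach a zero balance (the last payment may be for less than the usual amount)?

28 payments

Monthly rate r = 9.4%/12 = 0.783333% = 0.00783333.
Recurrence: B ← B·(1+r) − $928.00.
Month 1: interest $179.77; balance after payment $22,201.78.
Month 2: interest $173.91; balance after payment $21,447.69.
Closed form: n = −ln(1 − rB₀/P)/ln(1+r) = −ln(0.80628)/ln(1.00783) ≈ 27.596, so the balance reaches zero during payment 28.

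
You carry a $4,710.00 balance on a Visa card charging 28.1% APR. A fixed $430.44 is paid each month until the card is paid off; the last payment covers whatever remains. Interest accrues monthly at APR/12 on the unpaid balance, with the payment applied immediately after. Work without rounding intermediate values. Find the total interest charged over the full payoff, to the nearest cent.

Monthly rate r = 28.1%/12 = 2.34167% = 0.0234167.
Payoff takes n = ⌈−ln(1 − rB₀/P)/ln(1+r)⌉ = ⌈12.789⌉ = 13 payments; the last is $340.50.
Total paid = 12·$430.44 + $340.50 = $5,505.78.
Total interest = total paid − principal = $5,505.78 − $4,710.00 = $795.78.

$795.78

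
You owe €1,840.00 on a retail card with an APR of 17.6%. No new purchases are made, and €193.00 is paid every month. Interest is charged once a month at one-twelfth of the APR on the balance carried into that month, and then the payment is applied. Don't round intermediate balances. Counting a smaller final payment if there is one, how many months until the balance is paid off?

Monthly rate r = 17.6%/12 = 1.46667% = 0.0146667.
Recurrence: B ← B·(1+r) − €193.00.
Month 1: interest €26.99; balance after payment €1,673.99.
Month 2: interest €24.55; balance after payment €1,505.54.
Closed form: n = −ln(1 − rB₀/P)/ln(1+r) = −ln(0.86017)/ln(1.01467) ≈ 10.345, so the balance reaches zero during payment 11.

11 payments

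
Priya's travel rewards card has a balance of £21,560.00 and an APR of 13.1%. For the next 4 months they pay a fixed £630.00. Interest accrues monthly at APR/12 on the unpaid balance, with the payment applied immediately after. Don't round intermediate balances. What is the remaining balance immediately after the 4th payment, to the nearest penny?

Monthly rate r = 13.1%/12 = 1.09167% = 0.0109167.
Each month: B ← B·(1+r) − £630.00.
Month 1: interest £235.36; balance after payment £21,165.36.
Month 2: interest £231.06; balance after payment £20,766.42.
Month 3: interest £226.70; balance after payment £20,363.12.
Month 4: interest £222.30; balance after payment £19,955.42.

£19,955.42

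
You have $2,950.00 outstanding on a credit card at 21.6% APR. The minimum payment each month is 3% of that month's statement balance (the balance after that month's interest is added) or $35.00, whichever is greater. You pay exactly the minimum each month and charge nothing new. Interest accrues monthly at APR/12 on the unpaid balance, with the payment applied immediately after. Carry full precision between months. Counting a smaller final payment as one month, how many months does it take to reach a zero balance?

125 months

Monthly rate r = 21.6%/12 = 1.8% = 0.018.
While 3% of the post-interest balance exceeds $35.00, each month B ← (B·(1+r))·(1 − 0.03), i.e. B shrinks by the factor (1+r)·0.97 = 0.98746.
This holds for months 1–75. Entering month 76 the balance is $1,144.95; 3% of the post-interest balance is now below $35.00, so the flat $35.00 minimum applies from here.
From month 76 a fixed $35.00 at rate r clears $1,144.95 in 50 more payments. Total: 75 + 50 = 125 months.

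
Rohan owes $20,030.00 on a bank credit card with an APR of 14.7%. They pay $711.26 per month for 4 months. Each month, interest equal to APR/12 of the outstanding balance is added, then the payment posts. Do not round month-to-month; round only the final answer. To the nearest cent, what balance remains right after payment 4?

$18,131.91

Monthly rate r = 14.7%/12 = 1.225% = 0.01225.
Each month: B ← B·(1+r) − $711.26.
Month 1: interest $245.37; balance after payment $19,564.11.
Month 2: interest $239.66; balance after payment $19,092.51.
Month 3: interest $233.88; balance after payment $18,615.13.
Month 4: interest $228.04; balance after payment $18,131.91.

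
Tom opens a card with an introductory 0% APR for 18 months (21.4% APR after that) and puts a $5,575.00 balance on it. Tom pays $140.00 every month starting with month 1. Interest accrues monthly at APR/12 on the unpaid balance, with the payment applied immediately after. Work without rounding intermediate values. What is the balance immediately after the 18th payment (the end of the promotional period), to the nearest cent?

$3,055.00

Promo months 1–18 at r₀ = 0%/12 = 0; months 19+ at r₁ = 21.4%/12 = 0.0178333.
After month 18 (no interest yet): B = $5,575.00 − 18·$140.00 = $3,055.00.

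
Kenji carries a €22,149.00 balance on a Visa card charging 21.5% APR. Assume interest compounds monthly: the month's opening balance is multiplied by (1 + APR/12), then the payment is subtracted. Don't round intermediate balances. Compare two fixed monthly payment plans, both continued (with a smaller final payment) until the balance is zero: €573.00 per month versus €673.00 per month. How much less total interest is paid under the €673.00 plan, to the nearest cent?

Monthly rate r = 21.5%/12 = 1.79167% = 0.0179167.
At €573.00/mo: n = ⌈−ln(1 − rB₀/P)/ln(1+r)⌉ = 67 payments (last €241.31); total interest = total paid − €22,149.00 = €15,910.31.
At €673.00/mo: 51 payments (last €108.76); total interest €11,609.76.
Interest saved = €15,910.31 − €11,609.76 = €4,300.55.

€4,300.55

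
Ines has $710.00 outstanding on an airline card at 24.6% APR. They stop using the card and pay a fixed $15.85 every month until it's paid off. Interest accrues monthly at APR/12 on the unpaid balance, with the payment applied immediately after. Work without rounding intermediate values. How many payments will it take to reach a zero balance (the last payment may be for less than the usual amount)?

Monthly rate r = 24.6%/12 = 2.05% = 0.0205.
Recurrence: B ← B·(1+r) − $15.85.
Month 1: interest $14.56; balance after payment $708.70.
Month 2: interest $14.53; balance after payment $707.38.
Closed form: n = −ln(1 − rB₀/P)/ln(1+r) = −ln(0.081703)/ln(1.0205) ≈ 123.427, so the balance reaches zero during payment 124.

124 months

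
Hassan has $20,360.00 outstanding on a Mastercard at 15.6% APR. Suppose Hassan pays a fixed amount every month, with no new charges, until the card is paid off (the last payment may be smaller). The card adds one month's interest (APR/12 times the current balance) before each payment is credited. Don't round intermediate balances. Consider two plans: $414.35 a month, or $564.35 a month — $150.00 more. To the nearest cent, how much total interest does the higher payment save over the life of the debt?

$5,009.08

Monthly rate r = 15.6%/12 = 1.3% = 0.013.
At $414.35/mo: n = ⌈−ln(1 − rB₀/P)/ln(1+r)⌉ = 79 payments (last $347.23); total interest = total paid − $20,360.00 = $12,306.53.
At $564.35/mo: 50 payments (last $4.30); total interest $7,297.45.
Interest saved = $12,306.53 − $7,297.45 = $5,009.08.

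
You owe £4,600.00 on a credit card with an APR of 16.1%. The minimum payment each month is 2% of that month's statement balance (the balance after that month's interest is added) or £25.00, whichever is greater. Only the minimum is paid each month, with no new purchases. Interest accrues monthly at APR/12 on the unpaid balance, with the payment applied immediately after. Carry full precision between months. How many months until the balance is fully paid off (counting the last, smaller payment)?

Monthly rate r = 16.1%/12 = 1.34167% = 0.0134167.
While 2% of the post-interest balance exceeds £25.00, each month B ← (B·(1+r))·(1 − 0.02), i.e. B shrinks by the factor (1+r)·0.98 = 0.99315.
This holds for months 1–192. Entering month 193 the balance is £1,228.76; 2% of the post-interest balance is now below £25.00, so the flat £25.00 minimum applies from here.
From month 193 a fixed £25.00 at rate r clears £1,228.76 in 81 more payments. Total: 192 + 81 = 273 months.

273 months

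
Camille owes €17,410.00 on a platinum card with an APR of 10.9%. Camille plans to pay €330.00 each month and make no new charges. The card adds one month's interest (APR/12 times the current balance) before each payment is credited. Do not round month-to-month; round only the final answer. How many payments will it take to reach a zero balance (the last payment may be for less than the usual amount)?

Monthly rate r = 10.9%/12 = 0.908333% = 0.00908333.
Recurrence: B ← B·(1+r) − €330.00.
Month 1: interest €158.14; balance after payment €17,238.14.
Month 2: interest €156.58; balance after payment €17,064.72.
Closed form: n = −ln(1 − rB₀/P)/ln(1+r) = −ln(0.52079)/ln(1.00908) ≈ 72.151, so the balance reaches zero during payment 73.

73 payments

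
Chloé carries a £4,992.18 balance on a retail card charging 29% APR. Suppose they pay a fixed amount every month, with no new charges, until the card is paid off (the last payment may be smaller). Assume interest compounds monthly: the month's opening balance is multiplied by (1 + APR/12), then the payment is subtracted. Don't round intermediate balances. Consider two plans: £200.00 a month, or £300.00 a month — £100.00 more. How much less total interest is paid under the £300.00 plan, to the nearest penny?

£1,279.04

Monthly rate r = 29%/12 = 2.41667% = 0.0241667.
At £200.00/mo: n = ⌈−ln(1 − rB₀/P)/ln(1+r)⌉ = 39 payments (last £142.58); total interest = total paid − £4,992.18 = £2,750.40.
At £300.00/mo: 22 payments (last £163.54); total interest £1,471.36.
Interest saved = £2,750.40 − £1,471.36 = £1,279.04.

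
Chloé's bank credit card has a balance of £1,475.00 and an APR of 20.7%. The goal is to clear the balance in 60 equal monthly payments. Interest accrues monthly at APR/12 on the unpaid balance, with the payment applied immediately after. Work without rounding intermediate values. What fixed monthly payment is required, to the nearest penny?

Monthly rate r = 20.7%/12 = 1.725% = 0.01725.
Level-payment amortization: P = B₀·r / (1 − (1+r)^(−n)) = 1475.00·0.01725 / (1 − 1.01725^(−60)).
Denominator 1 − (1+r)^(−60) = 0.641624684.
P = 25.4437 / 0.641624684 ≈ 39.66.

£39.66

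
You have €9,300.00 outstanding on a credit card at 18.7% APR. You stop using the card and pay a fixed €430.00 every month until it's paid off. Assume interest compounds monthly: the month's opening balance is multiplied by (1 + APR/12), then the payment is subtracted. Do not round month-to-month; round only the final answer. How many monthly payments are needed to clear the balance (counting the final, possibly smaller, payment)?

27 payments

Monthly rate r = 18.7%/12 = 1.55833% = 0.0155833.
Recurrence: B ← B·(1+r) − €430.00.
Month 1: interest €144.92; balance after payment €9,014.92.
Month 2: interest €140.48; balance after payment €8,725.41.
Closed form: n = −ln(1 − rB₀/P)/ln(1+r) = −ln(0.66297)/ln(1.01558) ≈ 26.581, so the balance reaches zero during payment 27.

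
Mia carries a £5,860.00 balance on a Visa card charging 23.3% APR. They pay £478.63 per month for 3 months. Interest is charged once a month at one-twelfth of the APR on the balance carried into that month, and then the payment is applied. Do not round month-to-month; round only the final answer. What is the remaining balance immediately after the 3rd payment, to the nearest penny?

Monthly rate r = 23.3%/12 = 1.94167% = 0.0194167.
Each month: B ← B·(1+r) − £478.63.
Month 1: interest £113.78; balance after payment £5,495.15.
Month 2: interest £106.70; balance after payment £5,123.22.
Month 3: interest £99.48; balance after payment £4,744.07.

£4,744.07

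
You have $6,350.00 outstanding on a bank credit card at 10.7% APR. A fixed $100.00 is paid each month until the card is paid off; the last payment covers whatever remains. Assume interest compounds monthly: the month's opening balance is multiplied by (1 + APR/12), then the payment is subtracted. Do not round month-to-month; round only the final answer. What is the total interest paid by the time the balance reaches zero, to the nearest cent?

$3,058.36

Monthly rate r = 10.7%/12 = 0.891667% = 0.00891667.
Payoff takes n = ⌈−ln(1 − rB₀/P)/ln(1+r)⌉ = ⌈94.083⌉ = 95 payments; the last is $8.36.
Total paid = 94·$100.00 + $8.36 = $9,408.36.
Total interest = total paid − principal = $9,408.36 − $6,350.00 = $3,058.36.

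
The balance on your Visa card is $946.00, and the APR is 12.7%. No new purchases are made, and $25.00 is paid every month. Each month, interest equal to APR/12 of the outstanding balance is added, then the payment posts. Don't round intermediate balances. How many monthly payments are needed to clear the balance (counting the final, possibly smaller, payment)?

49 months

Monthly rate r = 12.7%/12 = 1.05833% = 0.0105833.
Recurrence: B ← B·(1+r) − $25.00.
Month 1: interest $10.01; balance after payment $931.01.
Month 2: interest $9.85; balance after payment $915.87.
Closed form: n = −ln(1 − rB₀/P)/ln(1+r) = −ln(0.59953)/ln(1.01058) ≈ 48.597, so the balance reaches zero during payment 49.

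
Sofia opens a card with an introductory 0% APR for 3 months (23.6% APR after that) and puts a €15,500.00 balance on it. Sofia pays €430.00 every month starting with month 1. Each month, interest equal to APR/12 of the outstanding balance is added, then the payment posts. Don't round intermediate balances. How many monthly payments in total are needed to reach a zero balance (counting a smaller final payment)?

57 payments

Promo months 1–3 at r₀ = 0%/12 = 0; months 4+ at r₁ = 23.6%/12 = 0.0196667.
After month 3 (no interest yet): B = €15,500.00 − 3·€430.00 = €14,210.00.
Then at r₁ with €430.00/mo: n₂ = −ln(1 − r₁·B/P)/ln(1+r₁) ≈ 53.89 → 54 more payments.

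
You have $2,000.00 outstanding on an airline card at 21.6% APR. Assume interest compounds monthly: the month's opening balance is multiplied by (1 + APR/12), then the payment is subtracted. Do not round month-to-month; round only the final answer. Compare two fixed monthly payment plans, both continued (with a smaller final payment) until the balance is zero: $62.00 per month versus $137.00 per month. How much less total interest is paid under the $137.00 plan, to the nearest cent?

Monthly rate r = 21.6%/12 = 1.8% = 0.018.
At $62.00/mo: n = ⌈−ln(1 − rB₀/P)/ln(1+r)⌉ = 49 payments (last $44.33); total interest = total paid − $2,000.00 = $1,020.33.
At $137.00/mo: 18 payments (last $12.25); total interest $341.25.
Interest saved = $1,020.33 − $341.25 = $679.08.

$679.08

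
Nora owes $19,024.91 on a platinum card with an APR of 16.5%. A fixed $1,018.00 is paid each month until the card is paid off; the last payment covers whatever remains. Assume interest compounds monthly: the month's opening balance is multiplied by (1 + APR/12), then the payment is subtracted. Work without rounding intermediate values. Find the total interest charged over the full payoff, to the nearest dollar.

Monthly rate r = 16.5%/12 = 1.375% = 0.01375.
Payoff takes n = ⌈−ln(1 − rB₀/P)/ln(1+r)⌉ = ⌈21.749⌉ = 22 payments; the last is $764.05.
Total paid = 21·$1,018.00 + $764.05 = $22,142.05.
Total interest = total paid − principal = $22,142.05 − $19,024.91 = $3,117.14.

$3,117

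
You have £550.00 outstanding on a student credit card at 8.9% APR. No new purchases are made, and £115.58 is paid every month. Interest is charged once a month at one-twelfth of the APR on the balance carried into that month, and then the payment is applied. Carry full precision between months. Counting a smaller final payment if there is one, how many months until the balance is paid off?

5 months

Monthly rate r = 8.9%/12 = 0.741667% = 0.00741667.
Recurrence: B ← B·(1+r) − £115.58.
Month 1: interest £4.08; balance after payment £438.50.
Month 2: interest £3.25; balance after payment £326.17.
Month 3: interest £2.42; balance after payment £213.01.
Month 4: interest £1.58; balance after payment £99.01.
Month 5: interest £0.73; balance after payment £0.00.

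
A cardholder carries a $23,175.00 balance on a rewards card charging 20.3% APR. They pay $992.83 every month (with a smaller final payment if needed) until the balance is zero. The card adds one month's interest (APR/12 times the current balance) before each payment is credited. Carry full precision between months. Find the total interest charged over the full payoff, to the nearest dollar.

Monthly rate r = 20.3%/12 = 1.69167% = 0.0169167.
Payoff takes n = ⌈−ln(1 − rB₀/P)/ln(1+r)⌉ = ⌈29.944⌉ = 30 payments; the last is $937.93.
Total paid = 29·$992.83 + $937.93 = $29,730.00.
Total interest = total paid − principal = $29,730.00 − $23,175.00 = $6,555.00.

$6,555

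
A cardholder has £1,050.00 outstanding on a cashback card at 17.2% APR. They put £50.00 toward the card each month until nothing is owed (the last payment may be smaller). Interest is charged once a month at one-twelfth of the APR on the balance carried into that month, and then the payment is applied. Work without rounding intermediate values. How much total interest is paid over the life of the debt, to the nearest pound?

Monthly rate r = 17.2%/12 = 1.43333% = 0.0143333.
Payoff takes n = ⌈−ln(1 − rB₀/P)/ln(1+r)⌉ = ⌈25.163⌉ = 26 payments; the last is £8.18.
Total paid = 25·£50.00 + £8.18 = £1,258.18.
Total interest = total paid − principal = £1,258.18 − £1,050.00 = £208.18.

£208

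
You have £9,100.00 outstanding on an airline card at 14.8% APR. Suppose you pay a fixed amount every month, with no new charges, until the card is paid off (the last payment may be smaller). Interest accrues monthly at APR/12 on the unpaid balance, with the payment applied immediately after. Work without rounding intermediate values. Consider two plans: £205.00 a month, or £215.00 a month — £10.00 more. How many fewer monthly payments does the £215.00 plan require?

4 fewer payments

Monthly rate r = 14.8%/12 = 1.23333% = 0.0123333.
At £205.00/mo: n = ⌈−ln(1 − rB₀/P)/ln(1+r)⌉ = 65 payments (last £141.04); total interest = total paid − £9,100.00 = £4,161.04.
At £215.00/mo: 61 payments (last £47.64); total interest £3,847.64.
Payments saved = 65 − 61 = 4.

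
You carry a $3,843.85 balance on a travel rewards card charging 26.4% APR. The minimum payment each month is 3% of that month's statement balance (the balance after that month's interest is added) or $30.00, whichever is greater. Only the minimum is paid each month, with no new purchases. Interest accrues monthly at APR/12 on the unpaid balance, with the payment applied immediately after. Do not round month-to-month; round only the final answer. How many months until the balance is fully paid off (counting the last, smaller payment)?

Monthly rate r = 26.4%/12 = 2.2% = 0.022.
While 3% of the post-interest balance exceeds $30.00, each month B ← (B·(1+r))·(1 − 0.03), i.e. B shrinks by the factor (1+r)·0.97 = 0.99134.
This holds for months 1–158. Entering month 159 the balance is $972.62; 3% of the post-interest balance is now below $30.00, so the flat $30.00 minimum applies from here.
From month 159 a fixed $30.00 at rate r clears $972.62 in 58 more payments. Total: 158 + 58 = 216 months.

216 months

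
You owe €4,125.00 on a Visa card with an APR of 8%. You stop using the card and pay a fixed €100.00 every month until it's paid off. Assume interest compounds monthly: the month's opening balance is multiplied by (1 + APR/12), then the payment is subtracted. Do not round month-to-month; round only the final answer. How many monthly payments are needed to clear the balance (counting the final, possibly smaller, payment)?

49 payments

Monthly rate r = 8%/12 = 0.666667% = 0.00666667.
Recurrence: B ← B·(1+r) − €100.00.
Month 1: interest €27.50; balance after payment €4,052.50.
Month 2: interest €27.02; balance after payment €3,979.52.
Closed form: n = −ln(1 − rB₀/P)/ln(1+r) = −ln(0.725)/ln(1.00667) ≈ 48.398, so the balance reaches zero during payment 49.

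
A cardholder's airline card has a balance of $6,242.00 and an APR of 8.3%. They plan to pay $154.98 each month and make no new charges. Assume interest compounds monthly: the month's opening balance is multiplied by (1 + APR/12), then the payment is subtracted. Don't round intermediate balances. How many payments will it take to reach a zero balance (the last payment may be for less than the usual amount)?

Monthly rate r = 8.3%/12 = 0.691667% = 0.00691667.
Recurrence: B ← B·(1+r) − $154.98.
Month 1: interest $43.17; balance after payment $6,130.19.
Month 2: interest $42.40; balance after payment $6,017.61.
Closed form: n = −ln(1 − rB₀/P)/ln(1+r) = −ln(0.72142)/ln(1.00692) ≈ 47.372, so the balance reaches zero during payment 48.

48 payments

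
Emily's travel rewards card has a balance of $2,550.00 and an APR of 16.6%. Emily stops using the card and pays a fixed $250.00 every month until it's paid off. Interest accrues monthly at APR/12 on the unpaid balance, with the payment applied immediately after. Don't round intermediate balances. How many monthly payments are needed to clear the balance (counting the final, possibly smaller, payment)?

Monthly rate r = 16.6%/12 = 1.38333% = 0.0138333.
Recurrence: B ← B·(1+r) − $250.00.
Month 1: interest $35.28; balance after payment $2,335.28.
Month 2: interest $32.30; balance after payment $2,117.58.
Closed form: n = −ln(1 − rB₀/P)/ln(1+r) = −ln(0.8589)/ln(1.01383) ≈ 11.071, so the balance reaches zero during payment 12.

12 months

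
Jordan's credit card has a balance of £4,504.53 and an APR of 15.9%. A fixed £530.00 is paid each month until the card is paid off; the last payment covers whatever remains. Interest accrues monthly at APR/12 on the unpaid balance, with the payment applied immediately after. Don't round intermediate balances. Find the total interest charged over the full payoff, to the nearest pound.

£306

Monthly rate r = 15.9%/12 = 1.325% = 0.01325.
Payoff takes n = ⌈−ln(1 − rB₀/P)/ln(1+r)⌉ = ⌈9.077⌉ = 10 payments; the last is £40.81.
Total paid = 9·£530.00 + £40.81 = £4,810.81.
Total interest = total paid − principal = £4,810.81 − £4,504.53 = £306.28.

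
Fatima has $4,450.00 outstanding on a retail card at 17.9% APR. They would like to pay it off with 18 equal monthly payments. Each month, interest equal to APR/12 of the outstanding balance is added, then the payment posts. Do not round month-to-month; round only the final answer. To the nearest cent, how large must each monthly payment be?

$283.72

Monthly rate r = 17.9%/12 = 1.49167% = 0.0149167.
Level-payment amortization: P = B₀·r / (1 − (1+r)^(−n)) = 4450.00·0.0149167 / (1 − 1.01492^(−18)).
Denominator 1 − (1+r)^(−18) = 0.23395712.
P = 66.3792 / 0.23395712 ≈ 283.72.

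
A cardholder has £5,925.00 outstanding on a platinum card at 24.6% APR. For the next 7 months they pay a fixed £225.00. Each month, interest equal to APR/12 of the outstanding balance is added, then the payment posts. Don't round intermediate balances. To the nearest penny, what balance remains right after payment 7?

£5,154.11

Monthly rate r = 24.6%/12 = 2.05% = 0.0205.
Each month: B ← B·(1+r) − £225.00.
Month 1: interest £121.46; balance after payment £5,821.46.
Month 2: interest £119.34; balance after payment £5,715.80.
Month 3: interest £117.17; balance after payment £5,607.98.
Month 4: interest £114.96; balance after payment £5,497.94.
Month 5: interest £112.71; balance after payment £5,385.65.
Month 6: interest £110.41; balance after payment £5,271.05.
Month 7: interest £108.06; balance after payment £5,154.11.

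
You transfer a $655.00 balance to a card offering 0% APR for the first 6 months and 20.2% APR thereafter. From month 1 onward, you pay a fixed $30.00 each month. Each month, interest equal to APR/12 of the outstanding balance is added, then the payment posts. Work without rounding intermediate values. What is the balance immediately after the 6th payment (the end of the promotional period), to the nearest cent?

Promo months 1–6 at r₀ = 0%/12 = 0; months 7+ at r₁ = 20.2%/12 = 0.0168333.
After month 6 (no interest yet): B = $655.00 − 6·$30.00 = $475.00.

$475.00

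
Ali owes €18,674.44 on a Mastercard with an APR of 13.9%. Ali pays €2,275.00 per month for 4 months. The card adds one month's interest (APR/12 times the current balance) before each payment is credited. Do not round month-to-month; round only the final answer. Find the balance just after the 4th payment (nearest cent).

Monthly rate r = 13.9%/12 = 1.15833% = 0.0115833.
Each month: B ← B·(1+r) − €2,275.00.
Month 1: interest €216.31; balance after payment €16,615.75.
Month 2: interest €192.47; balance after payment €14,533.22.
Month 3: interest €168.34; balance after payment €12,426.56.
Month 4: interest €143.94; balance after payment €10,295.50.

€10,295.50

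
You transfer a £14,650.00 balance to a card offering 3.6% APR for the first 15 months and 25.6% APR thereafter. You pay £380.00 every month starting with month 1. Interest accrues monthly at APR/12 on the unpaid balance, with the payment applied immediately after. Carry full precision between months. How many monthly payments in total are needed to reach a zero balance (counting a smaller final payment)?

Promo months 1–15 at r₀ = 3.6%/12 = 0.003; months 16+ at r₁ = 25.6%/12 = 0.0213333.
After month 15: iterate B ← B·(1+r₀) − £380.00 for 15 months → £9,502.01.
Then at r₁ with £380.00/mo: n₂ = −ln(1 − r₁·B/P)/ln(1+r₁) ≈ 36.12 → 37 more payments.

52 payments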